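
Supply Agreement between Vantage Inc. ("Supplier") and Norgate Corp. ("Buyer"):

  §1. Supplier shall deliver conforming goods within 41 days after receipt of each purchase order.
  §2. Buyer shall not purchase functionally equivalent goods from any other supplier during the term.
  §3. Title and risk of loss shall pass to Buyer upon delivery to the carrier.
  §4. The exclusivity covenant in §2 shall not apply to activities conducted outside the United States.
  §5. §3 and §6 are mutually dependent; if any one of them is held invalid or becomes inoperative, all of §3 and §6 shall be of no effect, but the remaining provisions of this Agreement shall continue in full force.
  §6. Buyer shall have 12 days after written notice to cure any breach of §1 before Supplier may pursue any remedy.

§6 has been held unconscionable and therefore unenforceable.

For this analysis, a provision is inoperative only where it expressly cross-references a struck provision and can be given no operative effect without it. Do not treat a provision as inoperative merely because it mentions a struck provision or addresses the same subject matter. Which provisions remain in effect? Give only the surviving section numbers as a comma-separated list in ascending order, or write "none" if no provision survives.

§6 is struck. No other provision's operative terms depend on §6. §5 declares §3 and §6 mutually dependent; since one of them has fallen, all of them are of no effect. That brings down §3 as well. The remainder continues in force under §5. That leaves §1, §2, §4, and §5 in effect.

1, 2, 4, 5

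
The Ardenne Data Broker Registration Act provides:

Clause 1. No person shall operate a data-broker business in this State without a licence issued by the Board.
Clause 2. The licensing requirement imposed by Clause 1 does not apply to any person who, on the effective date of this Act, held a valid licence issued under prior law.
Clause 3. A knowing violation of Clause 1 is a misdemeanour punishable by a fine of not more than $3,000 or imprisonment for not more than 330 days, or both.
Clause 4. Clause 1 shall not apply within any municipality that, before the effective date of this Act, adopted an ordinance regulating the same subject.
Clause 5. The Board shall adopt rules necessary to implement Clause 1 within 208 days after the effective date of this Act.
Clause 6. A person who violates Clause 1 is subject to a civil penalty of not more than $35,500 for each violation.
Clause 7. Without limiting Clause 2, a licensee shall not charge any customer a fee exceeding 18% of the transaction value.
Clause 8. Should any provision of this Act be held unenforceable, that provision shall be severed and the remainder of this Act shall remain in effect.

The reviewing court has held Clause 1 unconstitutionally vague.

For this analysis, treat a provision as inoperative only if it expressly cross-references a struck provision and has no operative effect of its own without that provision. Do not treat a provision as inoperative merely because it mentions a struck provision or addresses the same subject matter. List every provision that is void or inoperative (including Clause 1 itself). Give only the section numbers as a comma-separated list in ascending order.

Clause 1 is struck. Clause 2 merely fixes the grandfather exemption from Clause 1; with Clause 1 gone it has nothing to operate on and falls away. Clause 3 has no operative effect of its own apart from Clause 1 and is therefore inoperative. Clause 4 operates only by reference to Clause 1, so it falls with Clause 1. The only function of Clause 5 is the rulemaking mandate for Clause 1, so it cannot stand once Clause 1 is removed. The only function of Clause 6 is the civil penalty for violating Clause 1, so it cannot stand once Clause 1 is removed. Clause 7 mentions Clause 2 but its own obligation stands independently of Clause 2, so Clause 7 is not affected. Clause 8 is a severability clause and preserves every provision that can still be given independent effect. Clause 7 and Clause 8 remain in effect.

1, 2, 3, 4, 5, 6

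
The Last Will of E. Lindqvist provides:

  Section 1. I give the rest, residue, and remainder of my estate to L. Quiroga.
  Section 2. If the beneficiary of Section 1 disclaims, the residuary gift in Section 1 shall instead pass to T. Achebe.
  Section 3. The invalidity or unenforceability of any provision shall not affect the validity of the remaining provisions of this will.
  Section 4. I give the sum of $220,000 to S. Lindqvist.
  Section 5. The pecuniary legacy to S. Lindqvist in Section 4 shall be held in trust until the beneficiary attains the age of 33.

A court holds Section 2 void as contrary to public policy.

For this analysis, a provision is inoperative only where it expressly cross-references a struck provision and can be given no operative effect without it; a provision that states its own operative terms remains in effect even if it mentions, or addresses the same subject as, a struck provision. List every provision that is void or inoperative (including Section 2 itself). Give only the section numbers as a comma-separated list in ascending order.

Section 2 is struck. Nothing else in the will is defined by reference to Section 2. Section 3 is a severability clause and preserves every provision that can still be given independent effect. Section 1, Section 3, Section 4, and Section 5 remain in effect.

2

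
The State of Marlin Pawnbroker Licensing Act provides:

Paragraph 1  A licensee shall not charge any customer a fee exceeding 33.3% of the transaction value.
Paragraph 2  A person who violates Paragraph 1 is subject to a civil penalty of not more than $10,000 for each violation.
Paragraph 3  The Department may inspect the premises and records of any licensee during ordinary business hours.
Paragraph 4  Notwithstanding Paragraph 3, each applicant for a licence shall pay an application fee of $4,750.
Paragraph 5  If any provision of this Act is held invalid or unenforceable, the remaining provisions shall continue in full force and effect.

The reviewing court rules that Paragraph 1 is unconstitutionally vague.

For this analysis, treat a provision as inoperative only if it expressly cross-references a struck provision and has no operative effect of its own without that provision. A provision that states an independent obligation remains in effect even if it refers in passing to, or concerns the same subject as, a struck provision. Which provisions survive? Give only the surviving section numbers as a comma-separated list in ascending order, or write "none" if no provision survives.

Paragraph 1 is struck. Paragraph 2 merely fixes the civil penalty for violating Paragraph 1; with Paragraph 1 gone it has nothing to operate on and falls away. Paragraph 5 is a severability clause and preserves every provision that can still be given independent effect. Paragraph 3, Paragraph 4, and Paragraph 5 remain in effect.

3, 4, 5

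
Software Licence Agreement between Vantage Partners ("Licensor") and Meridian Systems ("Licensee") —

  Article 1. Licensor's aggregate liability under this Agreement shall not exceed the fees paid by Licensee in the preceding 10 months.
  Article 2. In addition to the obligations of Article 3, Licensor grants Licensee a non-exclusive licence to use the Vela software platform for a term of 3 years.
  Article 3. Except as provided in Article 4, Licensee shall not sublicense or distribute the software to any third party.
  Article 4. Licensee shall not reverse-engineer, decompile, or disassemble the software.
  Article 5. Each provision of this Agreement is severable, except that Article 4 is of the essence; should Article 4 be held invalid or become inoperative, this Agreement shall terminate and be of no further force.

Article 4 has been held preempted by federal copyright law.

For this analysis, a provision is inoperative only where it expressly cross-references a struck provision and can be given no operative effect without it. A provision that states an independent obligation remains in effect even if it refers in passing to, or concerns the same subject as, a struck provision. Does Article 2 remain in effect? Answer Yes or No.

No

Article 4 is struck. No other provision's operative terms depend on Article 4. Article 5 makes Article 4 an essential term, and Article 4 is the provision held invalid; under Article 5, the entire Agreement is therefore void. No provision of the Agreement survives. Article 2 is among the inoperative provisions, so the answer is no.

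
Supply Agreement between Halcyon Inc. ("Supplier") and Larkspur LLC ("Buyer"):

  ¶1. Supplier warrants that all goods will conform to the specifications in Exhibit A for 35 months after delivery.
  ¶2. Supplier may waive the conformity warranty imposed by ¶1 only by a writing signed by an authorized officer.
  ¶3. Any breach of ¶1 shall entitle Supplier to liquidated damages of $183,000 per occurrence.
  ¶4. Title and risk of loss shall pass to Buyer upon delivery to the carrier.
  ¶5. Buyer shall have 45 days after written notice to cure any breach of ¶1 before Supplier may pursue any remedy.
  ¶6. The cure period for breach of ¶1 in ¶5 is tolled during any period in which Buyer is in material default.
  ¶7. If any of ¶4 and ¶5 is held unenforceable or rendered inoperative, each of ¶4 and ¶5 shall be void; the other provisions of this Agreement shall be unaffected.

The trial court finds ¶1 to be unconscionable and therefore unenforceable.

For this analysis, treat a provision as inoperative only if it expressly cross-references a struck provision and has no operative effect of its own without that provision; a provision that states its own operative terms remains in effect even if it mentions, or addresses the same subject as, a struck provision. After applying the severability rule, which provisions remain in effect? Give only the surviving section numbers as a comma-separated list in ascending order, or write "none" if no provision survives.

7

¶1 is struck. ¶2 operates only by reference to ¶1, so it falls with ¶1. ¶3 has no operative effect of its own apart from ¶1 and is therefore inoperative. ¶5 operates only by reference to ¶1, so it falls with ¶1. ¶6 operates only by reference to ¶5, so it falls with ¶5. ¶7 declares ¶4 and ¶5 mutually dependent; since one of them has fallen, all of them are of no effect. That brings down ¶4 as well. The remainder continues in force under ¶7. Only ¶7 remains in effect.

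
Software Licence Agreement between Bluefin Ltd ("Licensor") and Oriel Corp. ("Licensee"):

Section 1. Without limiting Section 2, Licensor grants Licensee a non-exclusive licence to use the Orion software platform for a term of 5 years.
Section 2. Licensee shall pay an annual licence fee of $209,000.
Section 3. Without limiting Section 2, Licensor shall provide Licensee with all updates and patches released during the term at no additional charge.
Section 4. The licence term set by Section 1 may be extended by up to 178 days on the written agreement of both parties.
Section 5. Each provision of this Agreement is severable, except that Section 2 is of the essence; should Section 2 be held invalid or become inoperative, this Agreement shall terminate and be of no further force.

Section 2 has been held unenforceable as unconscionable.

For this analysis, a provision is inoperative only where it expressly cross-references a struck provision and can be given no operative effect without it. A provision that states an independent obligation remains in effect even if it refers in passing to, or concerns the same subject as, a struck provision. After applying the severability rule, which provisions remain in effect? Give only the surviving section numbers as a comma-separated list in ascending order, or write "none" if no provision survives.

Section 2 is struck. No other provision's operative terms depend on Section 2. Section 5 makes Section 2 an essential term, and Section 2 is the provision held invalid; under Section 5, the entire Agreement is therefore void. No provision of the Agreement survives.

none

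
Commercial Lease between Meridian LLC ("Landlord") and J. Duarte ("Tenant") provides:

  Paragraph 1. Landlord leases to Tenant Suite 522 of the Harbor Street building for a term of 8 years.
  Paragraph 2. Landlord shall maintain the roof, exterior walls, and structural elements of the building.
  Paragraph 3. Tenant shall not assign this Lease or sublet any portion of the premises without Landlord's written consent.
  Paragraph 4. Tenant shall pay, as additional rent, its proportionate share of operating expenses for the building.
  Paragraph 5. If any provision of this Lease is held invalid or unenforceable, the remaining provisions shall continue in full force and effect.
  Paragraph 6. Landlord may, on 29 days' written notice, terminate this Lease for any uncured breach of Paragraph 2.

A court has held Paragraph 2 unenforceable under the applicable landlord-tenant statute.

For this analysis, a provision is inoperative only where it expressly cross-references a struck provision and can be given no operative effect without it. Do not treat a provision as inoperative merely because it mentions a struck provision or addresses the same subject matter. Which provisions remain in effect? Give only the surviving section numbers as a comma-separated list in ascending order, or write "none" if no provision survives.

Paragraph 2 is struck. The only function of Paragraph 6 is the termination right for breach of Paragraph 2, so it cannot stand once Paragraph 2 is removed. Paragraph 5 is a severability clause and preserves every provision that can still be given independent effect. That leaves Paragraph 1, Paragraph 3, Paragraph 4, and Paragraph 5 in effect.

1, 3, 4, 5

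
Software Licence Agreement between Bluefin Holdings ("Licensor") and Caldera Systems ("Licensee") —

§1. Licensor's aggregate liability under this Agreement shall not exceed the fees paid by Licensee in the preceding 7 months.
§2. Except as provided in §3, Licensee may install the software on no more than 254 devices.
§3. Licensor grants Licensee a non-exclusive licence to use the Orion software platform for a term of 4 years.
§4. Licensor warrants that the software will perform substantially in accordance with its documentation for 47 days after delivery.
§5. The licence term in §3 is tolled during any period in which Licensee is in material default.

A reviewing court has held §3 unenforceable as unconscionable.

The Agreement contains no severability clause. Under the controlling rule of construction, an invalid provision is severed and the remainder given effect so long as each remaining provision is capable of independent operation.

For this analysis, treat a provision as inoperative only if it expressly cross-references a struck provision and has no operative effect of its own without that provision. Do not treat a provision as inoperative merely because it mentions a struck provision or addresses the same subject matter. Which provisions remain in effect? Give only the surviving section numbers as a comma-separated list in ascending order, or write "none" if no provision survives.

1, 2, 4

§3 is struck. §5 operates only by reference to §3, so it falls with §3. Although §2 refers to §3, its operative terms do not depend on §3, so it remains in effect. Under the stated default rule, only provisions that cannot operate independently fall away; the rest are enforced. §1, §2, and §4 remain in effect.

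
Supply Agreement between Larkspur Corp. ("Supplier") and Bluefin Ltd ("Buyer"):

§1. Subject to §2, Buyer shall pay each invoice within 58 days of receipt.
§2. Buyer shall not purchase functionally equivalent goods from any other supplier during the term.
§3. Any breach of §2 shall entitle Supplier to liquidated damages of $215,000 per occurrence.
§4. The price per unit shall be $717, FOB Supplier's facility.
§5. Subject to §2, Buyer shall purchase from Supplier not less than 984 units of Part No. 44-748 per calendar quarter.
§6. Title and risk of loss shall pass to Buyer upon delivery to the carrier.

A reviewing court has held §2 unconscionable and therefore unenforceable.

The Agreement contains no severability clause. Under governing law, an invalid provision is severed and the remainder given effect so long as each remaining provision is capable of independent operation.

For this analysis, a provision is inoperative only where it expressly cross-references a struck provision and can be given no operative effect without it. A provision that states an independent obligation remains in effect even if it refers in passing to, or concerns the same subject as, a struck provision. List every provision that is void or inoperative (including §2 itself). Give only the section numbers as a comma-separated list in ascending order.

2, 3

§2 is struck. §3 operates only by reference to §2, so it falls with §2. §1 mentions §2 but its own obligation stands independently of §2, so §1 is not affected. Although §5 refers to §2, its operative terms do not depend on §2, so it remains in effect. With no severability clause, the stated default rule severs what cannot stand and enforces each remaining provision that can operate on its own. The provisions still in force are §1, §4, §5, and §6.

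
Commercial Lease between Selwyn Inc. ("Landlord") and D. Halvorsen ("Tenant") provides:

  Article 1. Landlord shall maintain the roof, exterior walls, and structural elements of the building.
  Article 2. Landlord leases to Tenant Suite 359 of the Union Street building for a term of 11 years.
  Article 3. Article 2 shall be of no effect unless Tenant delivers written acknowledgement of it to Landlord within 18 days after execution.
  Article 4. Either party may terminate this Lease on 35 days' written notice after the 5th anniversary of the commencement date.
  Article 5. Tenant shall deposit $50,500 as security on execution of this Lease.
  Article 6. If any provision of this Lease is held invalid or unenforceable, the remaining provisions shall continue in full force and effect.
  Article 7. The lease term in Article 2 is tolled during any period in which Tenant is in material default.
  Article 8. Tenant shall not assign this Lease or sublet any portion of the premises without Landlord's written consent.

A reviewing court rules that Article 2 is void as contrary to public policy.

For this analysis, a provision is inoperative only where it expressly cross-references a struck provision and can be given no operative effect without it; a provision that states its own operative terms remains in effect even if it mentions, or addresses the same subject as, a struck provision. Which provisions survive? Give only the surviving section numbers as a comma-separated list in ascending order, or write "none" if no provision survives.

Article 2 is struck. Article 3 has no operative effect of its own apart from Article 2 and is therefore inoperative. The whole of Article 7 is the tolling of the lease term, defined by reference to Article 2, so Article 7 cannot stand once Article 2 is removed. Article 6 is a severability clause and preserves every provision that can still be given independent effect. That leaves Article 1, Article 4, Article 5, Article 6, and Article 8 in effect.

1, 4, 5, 6, 8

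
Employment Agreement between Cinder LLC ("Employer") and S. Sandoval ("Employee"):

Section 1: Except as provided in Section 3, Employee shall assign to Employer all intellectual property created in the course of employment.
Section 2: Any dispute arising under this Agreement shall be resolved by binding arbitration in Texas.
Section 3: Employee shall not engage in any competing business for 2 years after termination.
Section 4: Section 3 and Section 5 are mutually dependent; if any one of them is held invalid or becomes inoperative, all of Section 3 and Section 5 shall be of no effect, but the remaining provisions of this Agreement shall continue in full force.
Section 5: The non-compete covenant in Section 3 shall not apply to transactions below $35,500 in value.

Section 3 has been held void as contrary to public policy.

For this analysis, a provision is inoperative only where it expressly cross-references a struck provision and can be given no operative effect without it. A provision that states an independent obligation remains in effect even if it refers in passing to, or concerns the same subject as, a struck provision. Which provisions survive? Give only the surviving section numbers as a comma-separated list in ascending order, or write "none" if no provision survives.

1, 2, 4

Section 3 is struck. Section 5 operates only by reference to Section 3, so it falls with Section 3. Section 1 mentions Section 3 but its own obligation stands independently of Section 3, so Section 1 is not affected. Section 4 declares Section 3 and Section 5 mutually dependent; since one of them has fallen, all of them are of no effect. The remainder continues in force under Section 4. The provisions still in force are Section 1, Section 2, and Section 4.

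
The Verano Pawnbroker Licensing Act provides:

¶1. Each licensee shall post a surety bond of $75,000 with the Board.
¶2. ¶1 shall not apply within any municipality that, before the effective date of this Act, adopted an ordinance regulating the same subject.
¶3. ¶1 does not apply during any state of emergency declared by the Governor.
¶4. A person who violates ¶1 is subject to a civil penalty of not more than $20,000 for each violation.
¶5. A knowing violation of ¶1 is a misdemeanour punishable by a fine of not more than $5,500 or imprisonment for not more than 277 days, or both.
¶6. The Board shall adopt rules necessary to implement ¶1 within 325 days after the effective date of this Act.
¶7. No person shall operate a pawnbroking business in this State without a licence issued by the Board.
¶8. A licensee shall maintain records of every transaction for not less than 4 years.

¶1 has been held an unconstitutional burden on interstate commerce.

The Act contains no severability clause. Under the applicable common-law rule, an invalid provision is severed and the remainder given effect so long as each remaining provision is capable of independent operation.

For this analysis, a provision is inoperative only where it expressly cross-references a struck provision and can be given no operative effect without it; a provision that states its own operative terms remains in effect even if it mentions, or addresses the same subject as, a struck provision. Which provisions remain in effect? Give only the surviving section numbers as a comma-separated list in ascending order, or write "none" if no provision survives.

7, 8

¶1 is struck. ¶2 merely fixes the local-preemption carve-out from ¶1; with ¶1 gone it has nothing to operate on and falls away. ¶3 merely fixes the emergency suspension of ¶1; with ¶1 gone it has nothing to operate on and falls away. ¶4 has no operative effect of its own apart from ¶1 and is therefore inoperative. ¶5 operates only by reference to ¶1, so it falls with ¶1. The only function of ¶6 is the rulemaking mandate for ¶1, so it cannot stand once ¶1 is removed. With no severability clause, the stated default rule severs what cannot stand and enforces each remaining provision that can operate on its own. ¶7 and ¶8 remain in effect.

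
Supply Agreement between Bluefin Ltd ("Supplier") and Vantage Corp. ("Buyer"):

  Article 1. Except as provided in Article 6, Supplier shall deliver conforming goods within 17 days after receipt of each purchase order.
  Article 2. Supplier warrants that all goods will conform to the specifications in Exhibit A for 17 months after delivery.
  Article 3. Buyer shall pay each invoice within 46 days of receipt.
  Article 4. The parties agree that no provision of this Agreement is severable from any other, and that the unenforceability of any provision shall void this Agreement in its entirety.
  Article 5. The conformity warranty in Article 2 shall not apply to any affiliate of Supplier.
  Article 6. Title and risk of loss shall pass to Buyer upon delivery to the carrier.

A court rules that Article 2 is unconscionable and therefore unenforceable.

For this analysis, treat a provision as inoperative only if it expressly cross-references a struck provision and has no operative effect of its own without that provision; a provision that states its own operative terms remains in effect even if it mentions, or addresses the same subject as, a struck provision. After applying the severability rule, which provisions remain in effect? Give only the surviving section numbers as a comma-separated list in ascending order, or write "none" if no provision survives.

none

Article 2 is struck. Article 5 does nothing except set the carve-out from the conformity warranty by reference to Article 2; with Article 2 gone it has no independent effect and is inoperative. Article 4 provides that the Agreement is not severable, so the invalidity of any one provision voids the entire Agreement. No provision of the Agreement survives.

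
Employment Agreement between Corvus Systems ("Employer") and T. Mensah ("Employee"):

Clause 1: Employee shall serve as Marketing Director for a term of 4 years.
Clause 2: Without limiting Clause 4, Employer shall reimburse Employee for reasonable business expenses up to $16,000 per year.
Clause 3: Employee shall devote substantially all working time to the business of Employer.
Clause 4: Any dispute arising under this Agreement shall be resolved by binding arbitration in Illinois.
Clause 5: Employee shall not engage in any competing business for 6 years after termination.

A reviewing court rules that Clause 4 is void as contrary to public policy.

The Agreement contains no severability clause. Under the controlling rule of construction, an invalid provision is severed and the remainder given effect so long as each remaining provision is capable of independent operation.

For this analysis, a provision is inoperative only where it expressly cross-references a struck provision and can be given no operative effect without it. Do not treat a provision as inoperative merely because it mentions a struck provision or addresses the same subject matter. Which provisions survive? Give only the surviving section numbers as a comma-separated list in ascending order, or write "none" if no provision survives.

Clause 4 is struck. Although Clause 2 refers to Clause 4, its operative terms do not depend on Clause 4, so it remains in effect. Nothing else in the Agreement is defined by reference to Clause 4. Under the stated default rule, only provisions that cannot operate independently fall away; the rest are enforced. The provisions still in force are Clause 1, Clause 2, Clause 3, and Clause 5.

1, 2, 3, 5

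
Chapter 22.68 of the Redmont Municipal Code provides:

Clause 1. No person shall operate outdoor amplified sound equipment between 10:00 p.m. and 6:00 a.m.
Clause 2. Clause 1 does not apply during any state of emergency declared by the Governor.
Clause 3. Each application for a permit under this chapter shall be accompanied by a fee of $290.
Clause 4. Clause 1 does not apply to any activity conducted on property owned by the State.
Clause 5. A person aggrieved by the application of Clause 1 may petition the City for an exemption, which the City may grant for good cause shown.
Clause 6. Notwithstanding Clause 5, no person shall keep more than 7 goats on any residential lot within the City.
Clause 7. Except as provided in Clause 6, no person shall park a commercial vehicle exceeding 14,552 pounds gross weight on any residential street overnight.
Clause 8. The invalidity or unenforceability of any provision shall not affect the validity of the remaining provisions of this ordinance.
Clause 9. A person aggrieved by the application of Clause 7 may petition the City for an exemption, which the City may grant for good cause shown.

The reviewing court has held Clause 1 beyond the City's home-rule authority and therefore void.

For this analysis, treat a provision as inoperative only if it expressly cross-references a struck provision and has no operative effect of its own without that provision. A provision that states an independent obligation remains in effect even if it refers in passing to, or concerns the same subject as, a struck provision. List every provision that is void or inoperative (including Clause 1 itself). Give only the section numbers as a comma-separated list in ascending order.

Clause 1 is struck. Clause 2 has no operative effect of its own apart from Clause 1 and is therefore inoperative. Clause 4 operates only by reference to Clause 1, so it falls with Clause 1. The only function of Clause 5 is the exemption procedure for Clause 1, so it cannot stand once Clause 1 is removed. Clause 6 mentions Clause 5 but its own obligation stands independently of Clause 5, so Clause 6 is not affected. Under the severability clause in Clause 8, the remaining provisions continue in force. The provisions still in force are Clause 3, Clause 6, Clause 7, Clause 8, and Clause 9.

1, 2, 4, 5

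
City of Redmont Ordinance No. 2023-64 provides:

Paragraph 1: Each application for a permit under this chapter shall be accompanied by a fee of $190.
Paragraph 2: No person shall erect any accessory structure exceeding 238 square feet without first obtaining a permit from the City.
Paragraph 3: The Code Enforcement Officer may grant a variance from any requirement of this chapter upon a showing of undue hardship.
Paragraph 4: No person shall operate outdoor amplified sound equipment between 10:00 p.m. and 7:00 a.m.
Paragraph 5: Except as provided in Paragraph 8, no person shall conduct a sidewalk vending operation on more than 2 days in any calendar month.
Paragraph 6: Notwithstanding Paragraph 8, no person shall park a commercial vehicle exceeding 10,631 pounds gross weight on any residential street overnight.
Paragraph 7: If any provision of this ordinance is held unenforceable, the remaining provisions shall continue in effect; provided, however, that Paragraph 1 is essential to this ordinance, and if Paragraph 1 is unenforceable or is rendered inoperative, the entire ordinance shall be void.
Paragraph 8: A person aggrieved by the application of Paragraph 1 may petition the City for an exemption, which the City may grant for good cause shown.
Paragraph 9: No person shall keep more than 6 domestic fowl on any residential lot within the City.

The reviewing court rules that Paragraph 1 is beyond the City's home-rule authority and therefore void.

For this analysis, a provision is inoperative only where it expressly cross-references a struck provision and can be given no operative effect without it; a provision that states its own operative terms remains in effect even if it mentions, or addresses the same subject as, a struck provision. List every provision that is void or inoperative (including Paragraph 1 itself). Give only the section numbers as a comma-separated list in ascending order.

Paragraph 1 is struck. Paragraph 8 merely fixes the exemption procedure for Paragraph 1; with Paragraph 1 gone it has nothing to operate on and falls away. Paragraph 7 makes Paragraph 1 an essential term, and Paragraph 1 is the provision held invalid; under Paragraph 7, the entire ordinance is therefore void. No provision of the ordinance survives.

1, 2, 3, 4, 5, 6, 7, 8, 9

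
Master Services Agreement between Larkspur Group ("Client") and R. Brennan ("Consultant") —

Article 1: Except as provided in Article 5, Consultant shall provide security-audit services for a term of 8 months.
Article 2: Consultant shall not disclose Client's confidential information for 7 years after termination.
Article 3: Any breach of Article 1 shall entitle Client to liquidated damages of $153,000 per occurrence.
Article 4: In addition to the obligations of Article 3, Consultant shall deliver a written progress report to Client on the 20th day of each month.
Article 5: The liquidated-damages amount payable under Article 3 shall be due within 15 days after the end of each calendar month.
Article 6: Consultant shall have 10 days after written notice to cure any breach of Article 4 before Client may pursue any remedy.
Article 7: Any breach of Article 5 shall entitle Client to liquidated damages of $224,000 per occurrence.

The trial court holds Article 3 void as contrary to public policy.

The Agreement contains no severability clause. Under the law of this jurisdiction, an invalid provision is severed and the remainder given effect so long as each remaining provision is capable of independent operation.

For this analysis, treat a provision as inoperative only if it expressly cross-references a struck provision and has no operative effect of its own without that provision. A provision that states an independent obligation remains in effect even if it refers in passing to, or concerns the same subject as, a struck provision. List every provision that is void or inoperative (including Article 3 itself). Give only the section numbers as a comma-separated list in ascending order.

3, 5, 7

Article 3 is struck. Article 5 does nothing except set the payment deadline for the liquidated-damages amount by reference to Article 3; with Article 3 gone it has no independent effect and is inoperative. Article 7 does nothing except set the liquidated-damages amount by reference to Article 5; with Article 5 gone it has no independent effect and is inoperative. Although Article 1 refers to Article 5, its operative terms do not depend on Article 5, so it remains in effect. Although Article 4 refers to Article 3, its operative terms do not depend on Article 3, so it remains in effect. Under the stated default rule, only provisions that cannot operate independently fall away; the rest are enforced. The provisions still in force are Article 1, Article 2, Article 4, and Article 6.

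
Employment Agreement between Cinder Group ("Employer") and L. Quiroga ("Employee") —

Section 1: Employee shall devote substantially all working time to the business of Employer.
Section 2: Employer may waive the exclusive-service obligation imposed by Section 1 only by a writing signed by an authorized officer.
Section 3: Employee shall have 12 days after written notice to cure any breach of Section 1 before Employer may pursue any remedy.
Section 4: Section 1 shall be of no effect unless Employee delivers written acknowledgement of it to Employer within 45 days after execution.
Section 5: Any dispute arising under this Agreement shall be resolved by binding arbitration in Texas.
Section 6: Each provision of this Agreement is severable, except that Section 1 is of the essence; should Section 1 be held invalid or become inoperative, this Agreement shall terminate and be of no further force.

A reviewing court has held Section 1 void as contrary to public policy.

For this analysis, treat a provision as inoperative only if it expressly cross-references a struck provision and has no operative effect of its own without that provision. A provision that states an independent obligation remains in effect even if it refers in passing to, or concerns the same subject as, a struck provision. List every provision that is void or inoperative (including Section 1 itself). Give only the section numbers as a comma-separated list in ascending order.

1, 2, 3, 4, 5, 6

Section 1 is struck. The only function of Section 2 is the waiver condition for Section 1, so it cannot stand once Section 1 is removed. Section 3 merely fixes the cure period for breach of Section 1; with Section 1 gone it has nothing to operate on and falls away. Section 4 has no operative effect of its own apart from Section 1 and is therefore inoperative. Section 6 makes Section 1 an essential term, and Section 1 is the provision held invalid; under Section 6, the entire Agreement is therefore void. No provision of the Agreement survives.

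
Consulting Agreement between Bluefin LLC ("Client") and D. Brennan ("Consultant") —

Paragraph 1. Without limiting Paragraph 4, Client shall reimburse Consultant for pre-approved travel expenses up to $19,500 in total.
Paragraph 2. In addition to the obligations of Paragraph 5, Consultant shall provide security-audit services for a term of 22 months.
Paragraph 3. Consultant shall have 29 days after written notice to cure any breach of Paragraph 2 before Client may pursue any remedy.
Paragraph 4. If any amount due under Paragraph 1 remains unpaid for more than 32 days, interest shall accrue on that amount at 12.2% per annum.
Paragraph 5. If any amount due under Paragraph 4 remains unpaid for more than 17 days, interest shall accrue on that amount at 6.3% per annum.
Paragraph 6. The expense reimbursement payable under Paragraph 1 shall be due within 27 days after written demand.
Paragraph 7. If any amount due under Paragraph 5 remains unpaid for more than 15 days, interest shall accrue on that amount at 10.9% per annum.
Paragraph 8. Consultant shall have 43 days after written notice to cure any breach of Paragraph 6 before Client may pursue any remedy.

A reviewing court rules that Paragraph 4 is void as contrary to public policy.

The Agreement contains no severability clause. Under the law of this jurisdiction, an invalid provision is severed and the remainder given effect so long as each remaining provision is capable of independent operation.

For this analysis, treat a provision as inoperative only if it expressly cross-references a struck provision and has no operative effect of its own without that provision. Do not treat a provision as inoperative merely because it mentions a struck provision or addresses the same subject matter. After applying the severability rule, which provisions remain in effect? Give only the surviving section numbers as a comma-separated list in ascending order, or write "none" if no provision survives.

Paragraph 4 is struck. Paragraph 5 operates only by reference to Paragraph 4, so it falls with Paragraph 4. Paragraph 7 has no operative effect of its own apart from Paragraph 5 and is therefore inoperative. Paragraph 2 mentions Paragraph 5 but its own obligation stands independently of Paragraph 5, so Paragraph 2 is not affected. Paragraph 1 mentions Paragraph 4 but its own obligation stands independently of Paragraph 4, so Paragraph 1 is not affected. With no severability clause, the stated default rule severs what cannot stand and enforces each remaining provision that can operate on its own. That leaves Paragraph 1, Paragraph 2, Paragraph 3, Paragraph 6, and Paragraph 8 in effect.

1, 2, 3, 6, 8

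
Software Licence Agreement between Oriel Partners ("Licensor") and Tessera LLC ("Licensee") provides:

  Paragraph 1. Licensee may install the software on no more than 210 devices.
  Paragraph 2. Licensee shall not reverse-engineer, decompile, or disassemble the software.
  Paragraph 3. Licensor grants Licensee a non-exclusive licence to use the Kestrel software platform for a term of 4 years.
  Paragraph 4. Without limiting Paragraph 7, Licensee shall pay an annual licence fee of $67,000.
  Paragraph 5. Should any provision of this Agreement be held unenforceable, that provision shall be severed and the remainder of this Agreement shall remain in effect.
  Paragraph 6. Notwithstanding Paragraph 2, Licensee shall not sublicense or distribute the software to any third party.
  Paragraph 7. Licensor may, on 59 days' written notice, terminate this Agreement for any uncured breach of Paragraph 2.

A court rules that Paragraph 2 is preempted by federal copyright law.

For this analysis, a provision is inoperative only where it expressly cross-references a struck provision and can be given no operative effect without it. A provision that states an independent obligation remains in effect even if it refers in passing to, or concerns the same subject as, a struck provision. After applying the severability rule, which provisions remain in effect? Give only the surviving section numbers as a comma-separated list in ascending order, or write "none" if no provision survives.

Paragraph 2 is struck. The only function of Paragraph 7 is the termination right for breach of Paragraph 2, so it cannot stand once Paragraph 2 is removed. Paragraph 6 mentions Paragraph 2 but its own obligation stands independently of Paragraph 2, so Paragraph 6 is not affected. Although Paragraph 4 refers to Paragraph 7, its operative terms do not depend on Paragraph 7, so it remains in effect. Under the severability clause in Paragraph 5, the remaining provisions continue in force. The provisions still in force are Paragraph 1, Paragraph 3, Paragraph 4, Paragraph 5, and Paragraph 6.

1, 3, 4, 5, 6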